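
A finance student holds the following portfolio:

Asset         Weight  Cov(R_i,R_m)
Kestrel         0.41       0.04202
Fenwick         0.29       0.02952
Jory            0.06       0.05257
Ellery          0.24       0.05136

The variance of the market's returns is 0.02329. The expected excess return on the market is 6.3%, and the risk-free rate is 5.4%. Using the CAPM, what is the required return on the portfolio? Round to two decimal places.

β_Kestrel = 0.04202 / 0.02329 = 1.8042
β_Fenwick = 0.02952 / 0.02329 = 1.2675
β_Jory = 0.05257 / 0.02329 = 2.2572
β_Ellery = 0.05136 / 0.02329 = 2.2052
β_P = Σ w_i β_i = 0.41×1.8042 + 0.29×1.2675 + 0.06×2.2572 + 0.24×2.2052 = 1.7720
E(R_P) = R_f + β_P × MRP = 5.4% + 1.7720 × 6.3% = 16.56%

16.56%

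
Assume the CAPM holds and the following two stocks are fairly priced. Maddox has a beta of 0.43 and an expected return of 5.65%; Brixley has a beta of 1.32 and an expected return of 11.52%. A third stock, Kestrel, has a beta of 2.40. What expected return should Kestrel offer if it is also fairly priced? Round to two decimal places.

MRP (SML slope) = (11.52% − 5.65%) / (1.32 − 0.43) = 5.87% / 0.89 = 6.5955%
R_f (intercept) = 5.65% − 0.43 × 6.5955% = 2.8139%
E(R_Kestrel) = R_f + β × MRP = 2.8139% + 2.40 × 6.5955% = 18.64%

18.64%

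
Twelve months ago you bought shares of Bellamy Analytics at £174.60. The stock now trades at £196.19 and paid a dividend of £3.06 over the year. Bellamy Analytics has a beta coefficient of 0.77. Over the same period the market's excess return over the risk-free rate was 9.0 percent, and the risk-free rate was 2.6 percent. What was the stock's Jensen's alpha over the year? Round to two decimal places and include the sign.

+4.59%

Realised HPR = (P1 + D1 − P0) / P0 = (196.19 + 3.06 − 174.60) / 174.60 = 24.65 / 174.60 = 14.1180%
CAPM required = R_f + β·MRP = 2.6% + 0.77 × 9.0% = 9.5300%
α = realised − required = 14.1180% − 9.5300% = +4.59%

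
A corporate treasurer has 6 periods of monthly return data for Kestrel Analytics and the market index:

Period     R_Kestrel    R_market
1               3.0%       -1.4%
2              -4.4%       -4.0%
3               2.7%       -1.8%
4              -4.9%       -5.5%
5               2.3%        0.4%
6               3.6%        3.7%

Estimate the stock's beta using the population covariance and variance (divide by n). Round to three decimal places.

1.001

Mean R_i = (3.0 − 4.4 + 2.7 − 4.9 + 2.3 + 3.6) / 6 = 0.3833%
Mean R_m = (-1.4 − 4.0 − 1.8 − 5.5 + 0.4 + 3.7) / 6 = -1.4333%
Σ(R_i − R̄_i)(R_m − R̄_m) = 53.0267  ⇒  Cov = 53.0267 / 6 = 8.8378
Σ(R_m − R̄_m)² = 52.9733  ⇒  Var(R_m) = 52.9733 / 6 = 8.8289
β = Cov / Var(R_m) = 8.8378 / 8.8289 = 1.0010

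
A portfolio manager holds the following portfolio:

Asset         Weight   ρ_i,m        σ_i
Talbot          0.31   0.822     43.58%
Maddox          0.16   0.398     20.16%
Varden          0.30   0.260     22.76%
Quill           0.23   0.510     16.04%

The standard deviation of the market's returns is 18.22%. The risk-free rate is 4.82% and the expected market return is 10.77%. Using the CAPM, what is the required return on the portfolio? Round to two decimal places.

10.06%

β_Talbot = 0.822 × 43.58% / 18.22% = 1.9661
β_Maddox = 0.398 × 20.16% / 18.22% = 0.4404
β_Varden = 0.260 × 22.76% / 18.22% = 0.3248
β_Quill = 0.510 × 16.04% / 18.22% = 0.4490
β_P = Σ w_i β_i = 0.31×1.9661 + 0.16×0.4404 + 0.30×0.3248 + 0.23×0.4490 = 0.8807
MRP = 10.77% − 4.82% = 5.95%
E(R_P) = R_f + β_P × MRP = 4.82% + 0.8807 × 5.95% = 10.06%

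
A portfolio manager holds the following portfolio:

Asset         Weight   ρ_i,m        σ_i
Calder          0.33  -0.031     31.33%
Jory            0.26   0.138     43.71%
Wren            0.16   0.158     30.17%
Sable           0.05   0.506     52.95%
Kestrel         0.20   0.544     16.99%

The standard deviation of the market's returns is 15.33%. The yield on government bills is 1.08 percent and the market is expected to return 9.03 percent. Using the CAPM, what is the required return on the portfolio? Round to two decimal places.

3.78%

β_Calder = -0.031 × 31.33% / 15.33% = -0.0634
β_Jory = 0.138 × 43.71% / 15.33% = 0.3935
β_Wren = 0.158 × 30.17% / 15.33% = 0.3109
β_Sable = 0.506 × 52.95% / 15.33% = 1.7477
β_Kestrel = 0.544 × 16.99% / 15.33% = 0.6029
β_P = Σ w_i β_i = 0.33×-0.0634 + 0.26×0.3935 + 0.16×0.3109 + 0.05×1.7477 + 0.20×0.6029 = 0.3391
MRP = 9.03% − 1.08% = 7.95%
E(R_P) = R_f + β_P × MRP = 1.08% + 0.3391 × 7.95% = 3.78%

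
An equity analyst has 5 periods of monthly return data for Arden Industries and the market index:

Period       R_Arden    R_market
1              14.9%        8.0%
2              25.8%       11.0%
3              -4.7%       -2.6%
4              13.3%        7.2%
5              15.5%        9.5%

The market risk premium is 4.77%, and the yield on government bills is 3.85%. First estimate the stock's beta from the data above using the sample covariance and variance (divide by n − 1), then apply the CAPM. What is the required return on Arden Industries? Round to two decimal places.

13.38%

Mean R_i = (14.9 + 25.8 − 4.7 + 13.3 + 15.5) / 5 = 12.9600%
Mean R_m = (8.0 + 11.0 − 2.6 + 7.2 + 9.5) / 5 = 6.6200%
Σ(R_i − R̄_i)(R_m − R̄_m) = 229.2540  ⇒  Cov = 229.2540 / 4 = 57.3135
Σ(R_m − R̄_m)² = 114.7280  ⇒  Var(R_m) = 114.7280 / 4 = 28.6820
β = Cov / Var(R_m) = 57.3135 / 28.6820 = 1.9982
E(R) = R_f + β × MRP = 3.85% + 1.9982 × 4.77% = 13.38%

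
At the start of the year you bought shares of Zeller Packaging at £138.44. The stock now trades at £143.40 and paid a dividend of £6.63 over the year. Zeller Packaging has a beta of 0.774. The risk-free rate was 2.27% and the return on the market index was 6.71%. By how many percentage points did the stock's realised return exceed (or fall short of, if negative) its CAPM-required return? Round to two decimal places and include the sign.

Realised HPR = (P1 + D1 − P0) / P0 = (143.40 + 6.63 − 138.44) / 138.44 = 11.59 / 138.44 = 8.3719%
MRP = 6.71% − 2.27% = 4.44%
CAPM required = R_f + β·MRP = 2.27% + 0.774 × 4.44% = 5.70656%
α = realised − required = 8.3719% − 5.70656% = +2.67%

+2.67%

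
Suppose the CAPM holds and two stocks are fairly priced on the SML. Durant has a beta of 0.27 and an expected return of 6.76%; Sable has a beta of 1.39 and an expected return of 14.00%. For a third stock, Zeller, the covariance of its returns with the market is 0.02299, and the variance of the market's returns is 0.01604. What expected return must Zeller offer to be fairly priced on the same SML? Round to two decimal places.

MRP = (14.00% − 6.76%) / (1.39 − 0.27) = 6.4643%
R_f = 6.76% − 0.27 × 6.4643% = 5.0146%
β_Zeller = Cov / Var(R_m) = 0.02299 / 0.01604 = 1.4333
E(R_Zeller) = R_f + β × MRP = 5.0146% + 1.4333 × 6.4643% = 14.28%

14.28%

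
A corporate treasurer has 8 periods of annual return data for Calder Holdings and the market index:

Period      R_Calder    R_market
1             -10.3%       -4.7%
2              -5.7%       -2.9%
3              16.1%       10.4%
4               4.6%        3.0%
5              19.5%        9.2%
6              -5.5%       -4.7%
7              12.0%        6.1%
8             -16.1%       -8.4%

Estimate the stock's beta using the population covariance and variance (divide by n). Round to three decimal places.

Mean R_i = (-10.3 − 5.7 + 16.1 + 4.6 + 19.5 − 5.5 + 12.0 − 16.1) / 8 = 1.8250%
Mean R_m = (-4.7 − 2.9 + 10.4 + 3.0 + 9.2 − 4.7 + 6.1 − 8.4) / 8 = 1.0000%
Σ(R_i − R̄_i)(R_m − R̄_m) = 645.2700  ⇒  Cov = 645.2700 / 8 = 80.6588
Σ(R_m − R̄_m)² = 354.1600  ⇒  Var(R_m) = 354.1600 / 8 = 44.2700
β = Cov / Var(R_m) = 80.6588 / 44.2700 = 1.8220

1.822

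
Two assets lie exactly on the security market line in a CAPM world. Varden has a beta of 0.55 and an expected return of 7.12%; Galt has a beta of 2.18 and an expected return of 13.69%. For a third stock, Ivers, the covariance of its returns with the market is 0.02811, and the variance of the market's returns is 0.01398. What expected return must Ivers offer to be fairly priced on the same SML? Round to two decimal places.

13.01%

MRP = (13.69% − 7.12%) / (2.18 − 0.55) = 4.0307%
R_f = 7.12% − 0.55 × 4.0307% = 4.9031%
β_Ivers = Cov / Var(R_m) = 0.02811 / 0.01398 = 2.0107
E(R_Ivers) = R_f + β × MRP = 4.9031% + 2.0107 × 4.0307% = 13.01%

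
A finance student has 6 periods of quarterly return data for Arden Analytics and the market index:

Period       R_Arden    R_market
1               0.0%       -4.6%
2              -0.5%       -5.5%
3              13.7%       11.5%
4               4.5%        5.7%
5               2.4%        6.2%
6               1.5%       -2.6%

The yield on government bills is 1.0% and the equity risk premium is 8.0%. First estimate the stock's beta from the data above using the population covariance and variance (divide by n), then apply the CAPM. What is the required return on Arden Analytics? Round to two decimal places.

Mean R_i = (0.0 − 0.5 + 13.7 + 4.5 + 2.4 + 1.5) / 6 = 3.6000%
Mean R_m = (-4.6 − 5.5 + 11.5 + 5.7 + 6.2 − 2.6) / 6 = 1.7833%
Σ(R_i − R̄_i)(R_m − R̄_m) = 158.4100  ⇒  Cov = 158.4100 / 6 = 26.4017
Σ(R_m − R̄_m)² = 242.2683  ⇒  Var(R_m) = 242.2683 / 6 = 40.3781
β = Cov / Var(R_m) = 26.4017 / 40.3781 = 0.6539
E(R) = R_f + β × MRP = 1.0% + 0.6539 × 8.0% = 6.23%

6.23%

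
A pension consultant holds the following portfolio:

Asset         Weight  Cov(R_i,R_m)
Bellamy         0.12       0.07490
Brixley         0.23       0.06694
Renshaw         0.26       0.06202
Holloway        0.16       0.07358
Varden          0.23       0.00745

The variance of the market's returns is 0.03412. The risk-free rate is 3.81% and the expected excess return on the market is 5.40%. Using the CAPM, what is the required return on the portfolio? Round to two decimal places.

β_Bellamy = 0.07490 / 0.03412 = 2.1952
β_Brixley = 0.06694 / 0.03412 = 1.9619
β_Renshaw = 0.06202 / 0.03412 = 1.8177
β_Holloway = 0.07358 / 0.03412 = 2.1565
β_Varden = 0.00745 / 0.03412 = 0.2183
β_P = Σ w_i β_i = 0.12×2.1952 + 0.23×1.9619 + 0.26×1.8177 + 0.16×2.1565 + 0.23×0.2183 = 1.5825
E(R_P) = R_f + β_P × MRP = 3.81% + 1.5825 × 5.40% = 12.36%

12.36%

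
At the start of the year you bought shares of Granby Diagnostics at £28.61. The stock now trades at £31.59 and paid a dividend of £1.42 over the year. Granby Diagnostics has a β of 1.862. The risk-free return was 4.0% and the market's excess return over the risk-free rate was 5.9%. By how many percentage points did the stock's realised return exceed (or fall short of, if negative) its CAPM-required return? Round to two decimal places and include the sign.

Realised HPR = (P1 + D1 − P0) / P0 = (31.59 + 1.42 − 28.61) / 28.61 = 4.40 / 28.61 = 15.3792%
CAPM required = R_f + β·MRP = 4.0% + 1.862 × 5.9% = 14.9858%
α = realised − required = 15.3792% − 14.9858% = +0.39%

+0.39%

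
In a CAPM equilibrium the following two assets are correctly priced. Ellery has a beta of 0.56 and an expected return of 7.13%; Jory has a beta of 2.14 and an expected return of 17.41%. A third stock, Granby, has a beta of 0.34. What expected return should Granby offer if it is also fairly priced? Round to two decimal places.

5.70%

MRP (SML slope) = (17.41% − 7.13%) / (2.14 − 0.56) = 10.28% / 1.58 = 6.5063%
R_f (intercept) = 7.13% − 0.56 × 6.5063% = 3.4865%
E(R_Granby) = R_f + β × MRP = 3.4865% + 0.34 × 6.5063% = 5.70%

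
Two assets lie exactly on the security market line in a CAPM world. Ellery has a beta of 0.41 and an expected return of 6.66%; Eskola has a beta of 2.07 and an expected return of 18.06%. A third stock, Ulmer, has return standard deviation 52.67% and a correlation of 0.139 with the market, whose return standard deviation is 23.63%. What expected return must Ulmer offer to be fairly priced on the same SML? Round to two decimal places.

MRP = (18.06% − 6.66%) / (2.07 − 0.41) = 6.8675%
R_f = 6.66% − 0.41 × 6.8675% = 3.8443%
β_Ulmer = ρ·σ_i/σ_m = 0.139 × 52.67 / 23.63 = 0.3098
E(R_Ulmer) = R_f + β × MRP = 3.8443% + 0.3098 × 6.8675% = 5.97%

5.97%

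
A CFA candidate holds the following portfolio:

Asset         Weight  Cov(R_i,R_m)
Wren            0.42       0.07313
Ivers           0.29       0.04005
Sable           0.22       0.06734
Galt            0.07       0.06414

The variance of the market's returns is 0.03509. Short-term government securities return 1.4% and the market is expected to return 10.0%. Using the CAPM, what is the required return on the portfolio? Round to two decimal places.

β_Wren = 0.07313 / 0.03509 = 2.0841
β_Ivers = 0.04005 / 0.03509 = 1.1414
β_Sable = 0.06734 / 0.03509 = 1.9191
β_Galt = 0.06414 / 0.03509 = 1.8279
β_P = Σ w_i β_i = 0.42×2.0841 + 0.29×1.1414 + 0.22×1.9191 + 0.07×1.8279 = 1.7565
MRP = 10.0% − 1.4% = 8.60%
E(R_P) = R_f + β_P × MRP = 1.4% + 1.7565 × 8.6% = 16.51%

16.51%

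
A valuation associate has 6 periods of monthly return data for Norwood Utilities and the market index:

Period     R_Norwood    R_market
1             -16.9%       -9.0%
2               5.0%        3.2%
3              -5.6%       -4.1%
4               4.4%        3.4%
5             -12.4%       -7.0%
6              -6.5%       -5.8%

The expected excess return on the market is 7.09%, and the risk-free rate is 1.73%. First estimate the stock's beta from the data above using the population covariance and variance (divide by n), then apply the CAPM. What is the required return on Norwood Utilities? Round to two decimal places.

Mean R_i = (-16.9 + 5.0 − 5.6 + 4.4 − 12.4 − 6.5) / 6 = -5.3333%
Mean R_m = (-9.0 + 3.2 − 4.1 + 3.4 − 7.0 − 5.8) / 6 = -3.2167%
Σ(R_i − R̄_i)(R_m − R̄_m) = 227.5867  ⇒  Cov = 227.5867 / 6 = 37.9311
Σ(R_m − R̄_m)² = 140.1683  ⇒  Var(R_m) = 140.1683 / 6 = 23.3614
β = Cov / Var(R_m) = 37.9311 / 23.3614 = 1.6237
E(R) = R_f + β × MRP = 1.73% + 1.6237 × 7.09% = 13.24%

13.24%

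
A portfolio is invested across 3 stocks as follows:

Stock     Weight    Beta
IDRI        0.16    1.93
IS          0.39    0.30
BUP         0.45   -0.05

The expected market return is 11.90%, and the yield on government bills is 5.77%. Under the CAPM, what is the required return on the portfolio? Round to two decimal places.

8.24%

β_P = Σ w_i β_i = 0.16×1.93 + 0.39×0.30 + 0.45×-0.05 = 0.4033
MRP = 11.90% − 5.77% = 6.13%
E(R_P) = R_f + β_P × MRP = 5.77% + 0.4033 × 6.13% = 8.24%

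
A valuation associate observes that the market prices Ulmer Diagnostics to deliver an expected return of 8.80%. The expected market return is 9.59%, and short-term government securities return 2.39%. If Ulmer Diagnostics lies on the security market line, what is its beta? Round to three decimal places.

MRP = 9.59% − 2.39% = 7.20%
β = (E(R) − R_f) / MRP = (8.80% − 2.39%) / 7.20% = 6.41% / 7.20% = 0.890

0.890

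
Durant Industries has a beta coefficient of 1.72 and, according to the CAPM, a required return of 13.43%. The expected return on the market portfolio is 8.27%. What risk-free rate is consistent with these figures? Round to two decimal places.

1.10%

E(R) = R_f + β(E(R_m) − R_f) = R_f(1 − β) + β·E(R_m)
13.43% = R_f × (1 − 1.72) + 1.72 × 8.27%
13.43% = R_f × -0.72 + 14.2244%
R_f = (13.43% − 14.2244%) / -0.72 = 1.10%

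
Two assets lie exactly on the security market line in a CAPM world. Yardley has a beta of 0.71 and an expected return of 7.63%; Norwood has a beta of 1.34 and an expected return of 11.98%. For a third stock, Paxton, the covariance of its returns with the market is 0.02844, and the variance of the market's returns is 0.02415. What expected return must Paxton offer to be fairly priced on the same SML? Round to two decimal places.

MRP = (11.98% − 7.63%) / (1.34 − 0.71) = 6.9048%
R_f = 7.63% − 0.71 × 6.9048% = 2.7276%
β_Paxton = Cov / Var(R_m) = 0.02844 / 0.02415 = 1.1776
E(R_Paxton) = R_f + β × MRP = 2.7276% + 1.1776 × 6.9048% = 10.86%

10.86%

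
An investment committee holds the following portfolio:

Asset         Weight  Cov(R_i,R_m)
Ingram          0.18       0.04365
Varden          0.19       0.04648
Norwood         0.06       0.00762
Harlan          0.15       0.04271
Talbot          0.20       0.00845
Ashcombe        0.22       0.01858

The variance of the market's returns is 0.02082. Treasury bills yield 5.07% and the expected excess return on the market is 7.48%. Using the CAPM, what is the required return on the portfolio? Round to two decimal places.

15.61%

β_Ingram = 0.04365 / 0.02082 = 2.0965
β_Varden = 0.04648 / 0.02082 = 2.2325
β_Norwood = 0.00762 / 0.02082 = 0.3660
β_Harlan = 0.04271 / 0.02082 = 2.0514
β_Talbot = 0.00845 / 0.02082 = 0.4059
β_Ashcombe = 0.01858 / 0.02082 = 0.8924
β_P = Σ w_i β_i = 0.18×2.0965 + 0.19×2.2325 + 0.06×0.3660 + 0.15×2.0514 + 0.20×0.4059 + 0.22×0.8924 = 1.4087
E(R_P) = R_f + β_P × MRP = 5.07% + 1.4087 × 7.48% = 15.61%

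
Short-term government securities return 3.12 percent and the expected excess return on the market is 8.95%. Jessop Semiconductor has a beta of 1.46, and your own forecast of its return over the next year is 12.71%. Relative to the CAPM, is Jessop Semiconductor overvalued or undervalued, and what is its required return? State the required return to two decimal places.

Required return = R_f + β·MRP = 3.12% + 1.46 × 8.95% = 16.19%
Forecast 12.71% < required 16.19% → the stock plots below the SML → overvalued.

Overvalued; required return 16.19%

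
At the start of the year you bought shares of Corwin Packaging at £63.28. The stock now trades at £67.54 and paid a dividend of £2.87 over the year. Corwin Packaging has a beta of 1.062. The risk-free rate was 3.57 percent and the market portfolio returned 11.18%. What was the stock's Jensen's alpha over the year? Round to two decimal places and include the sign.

-0.38%

Realised HPR = (P1 + D1 − P0) / P0 = (67.54 + 2.87 − 63.28) / 63.28 = 7.13 / 63.28 = 11.2674%
MRP = 11.18% − 3.57% = 7.61%
CAPM required = R_f + β·MRP = 3.57% + 1.062 × 7.61% = 11.65182%
α = realised − required = 11.2674% − 11.65182% = -0.38%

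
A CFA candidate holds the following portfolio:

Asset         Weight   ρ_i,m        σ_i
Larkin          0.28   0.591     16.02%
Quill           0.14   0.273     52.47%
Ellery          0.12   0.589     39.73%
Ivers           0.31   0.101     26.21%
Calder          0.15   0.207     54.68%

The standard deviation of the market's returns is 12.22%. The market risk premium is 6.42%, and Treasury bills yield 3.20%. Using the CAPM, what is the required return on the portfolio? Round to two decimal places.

8.44%

β_Larkin = 0.591 × 16.02% / 12.22% = 0.7748
β_Quill = 0.273 × 52.47% / 12.22% = 1.1722
β_Ellery = 0.589 × 39.73% / 12.22% = 1.9150
β_Ivers = 0.101 × 26.21% / 12.22% = 0.2166
β_Calder = 0.207 × 54.68% / 12.22% = 0.9262
β_P = Σ w_i β_i = 0.28×0.7748 + 0.14×1.1722 + 0.12×1.9150 + 0.31×0.2166 + 0.15×0.9262 = 0.8169
E(R_P) = R_f + β_P × MRP = 3.20% + 0.8169 × 6.42% = 8.44%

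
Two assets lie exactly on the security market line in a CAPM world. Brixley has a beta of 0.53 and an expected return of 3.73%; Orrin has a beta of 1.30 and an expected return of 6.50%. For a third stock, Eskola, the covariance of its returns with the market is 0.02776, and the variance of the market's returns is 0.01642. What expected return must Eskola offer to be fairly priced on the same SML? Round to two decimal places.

7.91%

MRP = (6.50% − 3.73%) / (1.30 − 0.53) = 3.5974%
R_f = 3.73% − 0.53 × 3.5974% = 1.8234%
β_Eskola = Cov / Var(R_m) = 0.02776 / 0.01642 = 1.6906
E(R_Eskola) = R_f + β × MRP = 1.8234% + 1.6906 × 3.5974% = 7.91%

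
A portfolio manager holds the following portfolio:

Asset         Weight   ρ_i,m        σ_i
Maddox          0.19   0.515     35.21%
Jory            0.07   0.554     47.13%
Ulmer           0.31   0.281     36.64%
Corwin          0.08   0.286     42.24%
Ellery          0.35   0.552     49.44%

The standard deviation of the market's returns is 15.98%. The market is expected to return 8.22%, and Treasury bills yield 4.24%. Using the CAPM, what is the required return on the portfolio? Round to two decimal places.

β_Maddox = 0.515 × 35.21% / 15.98% = 1.1347
β_Jory = 0.554 × 47.13% / 15.98% = 1.6339
β_Ulmer = 0.281 × 36.64% / 15.98% = 0.6443
β_Corwin = 0.286 × 42.24% / 15.98% = 0.7560
β_Ellery = 0.552 × 49.44% / 15.98% = 1.7078
β_P = Σ w_i β_i = 0.19×1.1347 + 0.07×1.6339 + 0.31×0.6443 + 0.08×0.7560 + 0.35×1.7078 = 1.1879
MRP = 8.22% − 4.24% = 3.98%
E(R_P) = R_f + β_P × MRP = 4.24% + 1.1879 × 3.98% = 8.97%

8.97%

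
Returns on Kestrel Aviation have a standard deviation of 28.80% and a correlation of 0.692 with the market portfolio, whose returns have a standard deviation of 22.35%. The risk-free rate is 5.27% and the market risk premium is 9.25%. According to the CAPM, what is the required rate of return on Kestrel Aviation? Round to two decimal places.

β = ρ × σ_i / σ_m = 0.692 × 28.80% / 22.35% = 0.8917
E(R) = 5.27% + 0.8917 × 9.25% = 13.52%

13.52%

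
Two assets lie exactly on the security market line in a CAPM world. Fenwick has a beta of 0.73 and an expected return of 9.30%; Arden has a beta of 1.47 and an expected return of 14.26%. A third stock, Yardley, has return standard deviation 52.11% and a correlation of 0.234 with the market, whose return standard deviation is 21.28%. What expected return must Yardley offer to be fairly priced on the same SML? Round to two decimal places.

MRP = (14.26% − 9.30%) / (1.47 − 0.73) = 6.7027%
R_f = 9.30% − 0.73 × 6.7027% = 4.4070%
β_Yardley = ρ·σ_i/σ_m = 0.234 × 52.11 / 21.28 = 0.5730
E(R_Yardley) = R_f + β × MRP = 4.4070% + 0.5730 × 6.7027% = 8.25%

8.25%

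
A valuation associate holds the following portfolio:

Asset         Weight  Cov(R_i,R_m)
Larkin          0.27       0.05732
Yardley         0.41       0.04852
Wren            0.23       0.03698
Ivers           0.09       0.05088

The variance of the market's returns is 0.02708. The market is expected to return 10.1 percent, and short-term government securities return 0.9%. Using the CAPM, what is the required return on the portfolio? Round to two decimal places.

β_Larkin = 0.05732 / 0.02708 = 2.1167
β_Yardley = 0.04852 / 0.02708 = 1.7917
β_Wren = 0.03698 / 0.02708 = 1.3656
β_Ivers = 0.05088 / 0.02708 = 1.8789
β_P = Σ w_i β_i = 0.27×2.1167 + 0.41×1.7917 + 0.23×1.3656 + 0.09×1.8789 = 1.7893
MRP = 10.1% − 0.9% = 9.20%
E(R_P) = R_f + β_P × MRP = 0.9% + 1.7893 × 9.2% = 17.36%

17.36%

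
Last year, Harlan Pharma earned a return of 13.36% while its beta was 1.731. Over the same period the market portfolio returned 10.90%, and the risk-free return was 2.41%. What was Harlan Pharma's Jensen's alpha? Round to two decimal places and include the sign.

-3.75%

Market excess return = 10.90% − 2.41% = 8.49%
CAPM benchmark = R_f + β(R_m − R_f) = 2.41% + 1.731 × 8.49% = 17.10619%
α = actual − benchmark = 13.36% − 17.10619% = -3.75%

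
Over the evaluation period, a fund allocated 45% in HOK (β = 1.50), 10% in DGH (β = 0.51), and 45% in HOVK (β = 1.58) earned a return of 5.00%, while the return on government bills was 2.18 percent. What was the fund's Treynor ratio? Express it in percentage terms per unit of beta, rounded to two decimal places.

β_P = 0.45×1.50 + 0.10×0.51 + 0.45×1.58 = 1.4370
Treynor = (R_P − R_f) / β_P = (5.00% − 2.18%) / 1.4370 = 2.82% / 1.4370 = 1.96%

1.96%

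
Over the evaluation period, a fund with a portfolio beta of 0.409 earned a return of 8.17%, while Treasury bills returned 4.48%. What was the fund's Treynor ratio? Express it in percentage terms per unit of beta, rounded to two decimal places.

Treynor = (R_P − R_f) / β_P = (8.17% − 4.48%) / 0.4090 = 3.69% / 0.4090 = 9.02%

9.02%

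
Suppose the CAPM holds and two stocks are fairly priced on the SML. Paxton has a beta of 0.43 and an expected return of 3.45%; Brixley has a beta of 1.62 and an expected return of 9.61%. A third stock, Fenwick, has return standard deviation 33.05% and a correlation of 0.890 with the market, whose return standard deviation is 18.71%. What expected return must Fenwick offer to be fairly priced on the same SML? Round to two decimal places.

9.36%

MRP = (9.61% − 3.45%) / (1.62 − 0.43) = 5.1765%
R_f = 3.45% − 0.43 × 5.1765% = 1.2241%
β_Fenwick = ρ·σ_i/σ_m = 0.890 × 33.05 / 18.71 = 1.5721
E(R_Fenwick) = R_f + β × MRP = 1.2241% + 1.5721 × 5.1765% = 9.36%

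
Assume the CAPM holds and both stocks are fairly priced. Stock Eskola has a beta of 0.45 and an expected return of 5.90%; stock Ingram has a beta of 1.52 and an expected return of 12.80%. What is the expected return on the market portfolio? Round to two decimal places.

Both satisfy E(R) = R_f + β·MRP, so the slope of the SML is
MRP = (12.80% − 5.90%) / (1.52 − 0.45) = 6.90% / 1.07 = 6.4486%
R_f = E(R_Eskola) − β_Eskola·MRP = 5.90% − 0.45 × 6.4486% = 2.9981%
E(R_m) = R_f + MRP = 2.9981% + 6.4486% = 9.45%

9.45%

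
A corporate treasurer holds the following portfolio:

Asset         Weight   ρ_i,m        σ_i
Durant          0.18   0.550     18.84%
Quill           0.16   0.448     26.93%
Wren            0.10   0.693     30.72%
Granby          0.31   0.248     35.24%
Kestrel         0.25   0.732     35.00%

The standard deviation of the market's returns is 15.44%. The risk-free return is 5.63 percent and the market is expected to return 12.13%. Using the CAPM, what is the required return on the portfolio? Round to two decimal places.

11.96%

β_Durant = 0.550 × 18.84% / 15.44% = 0.6711
β_Quill = 0.448 × 26.93% / 15.44% = 0.7814
β_Wren = 0.693 × 30.72% / 15.44% = 1.3788
β_Granby = 0.248 × 35.24% / 15.44% = 0.5660
β_Kestrel = 0.732 × 35.00% / 15.44% = 1.6593
β_P = Σ w_i β_i = 0.18×0.6711 + 0.16×0.7814 + 0.10×1.3788 + 0.31×0.5660 + 0.25×1.6593 = 0.9740
MRP = 12.13% − 5.63% = 6.50%
E(R_P) = R_f + β_P × MRP = 5.63% + 0.9740 × 6.50% = 11.96%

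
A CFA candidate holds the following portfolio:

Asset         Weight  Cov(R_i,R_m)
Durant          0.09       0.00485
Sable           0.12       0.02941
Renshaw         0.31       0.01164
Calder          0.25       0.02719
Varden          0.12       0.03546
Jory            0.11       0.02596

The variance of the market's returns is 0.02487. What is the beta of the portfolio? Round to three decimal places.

0.864

β_Durant = 0.00485 / 0.02487 = 0.1950
β_Sable = 0.02941 / 0.02487 = 1.1825
β_Renshaw = 0.01164 / 0.02487 = 0.4680
β_Calder = 0.02719 / 0.02487 = 1.0933
β_Varden = 0.03546 / 0.02487 = 1.4258
β_Jory = 0.02596 / 0.02487 = 1.0438
β_P = Σ w_i β_i = 0.09×0.1950 + 0.12×1.1825 + 0.31×0.4680 + 0.25×1.0933 + 0.12×1.4258 + 0.11×1.0438 = 0.8638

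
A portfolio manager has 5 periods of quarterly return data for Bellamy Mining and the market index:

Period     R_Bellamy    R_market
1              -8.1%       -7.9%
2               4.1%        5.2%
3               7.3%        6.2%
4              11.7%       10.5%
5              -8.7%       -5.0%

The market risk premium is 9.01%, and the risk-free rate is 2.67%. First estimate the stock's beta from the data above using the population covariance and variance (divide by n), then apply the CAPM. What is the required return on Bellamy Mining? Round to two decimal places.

Mean R_i = (-8.1 + 4.1 + 7.3 + 11.7 − 8.7) / 5 = 1.2600%
Mean R_m = (-7.9 + 5.2 + 6.2 + 10.5 − 5.0) / 5 = 1.8000%
Σ(R_i − R̄_i)(R_m − R̄_m) = 285.5800  ⇒  Cov = 285.5800 / 5 = 57.1160
Σ(R_m − R̄_m)² = 246.9400  ⇒  Var(R_m) = 246.9400 / 5 = 49.3880
β = Cov / Var(R_m) = 57.1160 / 49.3880 = 1.1565
E(R) = R_f + β × MRP = 2.67% + 1.1565 × 9.01% = 13.09%

13.09%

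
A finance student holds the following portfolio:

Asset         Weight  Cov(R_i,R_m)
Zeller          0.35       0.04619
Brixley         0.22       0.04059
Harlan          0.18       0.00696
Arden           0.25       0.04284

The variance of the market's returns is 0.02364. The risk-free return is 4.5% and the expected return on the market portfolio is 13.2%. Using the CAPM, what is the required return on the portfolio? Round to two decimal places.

18.14%

β_Zeller = 0.04619 / 0.02364 = 1.9539
β_Brixley = 0.04059 / 0.02364 = 1.7170
β_Harlan = 0.00696 / 0.02364 = 0.2944
β_Arden = 0.04284 / 0.02364 = 1.8122
β_P = Σ w_i β_i = 0.35×1.9539 + 0.22×1.7170 + 0.18×0.2944 + 0.25×1.8122 = 1.5676
MRP = 13.2% − 4.5% = 8.70%
E(R_P) = R_f + β_P × MRP = 4.5% + 1.5676 × 8.7% = 18.14%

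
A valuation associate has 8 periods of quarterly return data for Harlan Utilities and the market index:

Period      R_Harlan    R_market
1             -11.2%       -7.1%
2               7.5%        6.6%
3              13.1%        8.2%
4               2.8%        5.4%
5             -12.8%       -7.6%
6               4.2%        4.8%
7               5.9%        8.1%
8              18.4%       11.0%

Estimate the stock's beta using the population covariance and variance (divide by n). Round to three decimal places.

Mean R_i = (-11.2 + 7.5 + 13.1 + 2.8 − 12.8 + 4.2 + 5.9 + 18.4) / 8 = 3.4875%
Mean R_m = (-7.1 + 6.6 + 8.2 + 5.4 − 7.6 + 4.8 + 8.1 + 11.0) / 8 = 3.6750%
Σ(R_i − R̄_i)(R_m − R̄_m) = 516.6575  ⇒  Cov = 516.6575 / 8 = 64.5822
Σ(R_m − R̄_m)² = 349.7350  ⇒  Var(R_m) = 349.7350 / 8 = 43.7169
β = Cov / Var(R_m) = 64.5822 / 43.7169 = 1.4773

1.477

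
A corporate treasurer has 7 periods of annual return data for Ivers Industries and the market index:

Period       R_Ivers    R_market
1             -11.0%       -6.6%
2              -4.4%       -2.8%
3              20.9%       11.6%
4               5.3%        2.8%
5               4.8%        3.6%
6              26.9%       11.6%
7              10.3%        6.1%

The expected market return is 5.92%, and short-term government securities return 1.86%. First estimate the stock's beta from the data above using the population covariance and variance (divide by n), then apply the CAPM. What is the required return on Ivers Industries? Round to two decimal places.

Mean R_i = (-11.0 − 4.4 + 20.9 + 5.3 + 4.8 + 26.9 + 10.3) / 7 = 7.5429%
Mean R_m = (-6.6 − 2.8 + 11.6 + 2.8 + 3.6 + 11.6 + 6.1) / 7 = 3.7571%
Σ(R_i − R̄_i)(R_m − R̄_m) = 535.9729  ⇒  Cov = 535.9729 / 7 = 76.5676
Σ(R_m − R̄_m)² = 279.7171  ⇒  Var(R_m) = 279.7171 / 7 = 39.9596
β = Cov / Var(R_m) = 76.5676 / 39.9596 = 1.9161
MRP = 5.92% − 1.86% = 4.06%
E(R) = R_f + β × MRP = 1.86% + 1.9161 × 4.06% = 9.64%

9.64%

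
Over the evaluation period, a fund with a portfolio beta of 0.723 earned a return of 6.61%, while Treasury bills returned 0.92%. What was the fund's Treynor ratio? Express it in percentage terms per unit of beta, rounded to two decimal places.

7.87%

Treynor = (R_P − R_f) / β_P = (6.61% − 0.92%) / 0.7230 = 5.69% / 0.7230 = 7.87%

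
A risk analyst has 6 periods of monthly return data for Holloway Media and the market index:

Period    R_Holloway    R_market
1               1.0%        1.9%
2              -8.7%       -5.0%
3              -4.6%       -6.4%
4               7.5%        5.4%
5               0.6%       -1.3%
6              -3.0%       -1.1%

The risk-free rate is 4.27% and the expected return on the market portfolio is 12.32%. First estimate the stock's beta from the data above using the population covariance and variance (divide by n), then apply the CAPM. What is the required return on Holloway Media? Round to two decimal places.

13.64%

Mean R_i = (1.0 − 8.7 − 4.6 + 7.5 + 0.6 − 3.0) / 6 = -1.2000%
Mean R_m = (1.9 − 5.0 − 6.4 + 5.4 − 1.3 − 1.1) / 6 = -1.0833%
Σ(R_i − R̄_i)(R_m − R̄_m) = 110.0600  ⇒  Cov = 110.0600 / 6 = 18.3433
Σ(R_m − R̄_m)² = 94.5883  ⇒  Var(R_m) = 94.5883 / 6 = 15.7647
β = Cov / Var(R_m) = 18.3433 / 15.7647 = 1.1636
MRP = 12.32% − 4.27% = 8.05%
E(R) = R_f + β × MRP = 4.27% + 1.1636 × 8.05% = 13.64%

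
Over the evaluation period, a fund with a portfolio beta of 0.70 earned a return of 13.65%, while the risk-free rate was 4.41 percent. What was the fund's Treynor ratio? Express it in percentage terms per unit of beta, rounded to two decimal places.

13.20%

Treynor = (R_P − R_f) / β_P = (13.65% − 4.41%) / 0.7000 = 9.24% / 0.7000 = 13.20%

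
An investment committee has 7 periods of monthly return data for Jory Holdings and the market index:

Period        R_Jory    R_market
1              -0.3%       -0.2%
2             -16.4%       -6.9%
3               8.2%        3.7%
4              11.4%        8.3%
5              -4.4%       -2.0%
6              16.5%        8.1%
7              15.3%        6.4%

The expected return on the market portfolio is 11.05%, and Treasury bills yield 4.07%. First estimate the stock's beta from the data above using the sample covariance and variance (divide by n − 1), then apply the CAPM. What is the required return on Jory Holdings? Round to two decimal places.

18.32%

Mean R_i = (-0.3 − 16.4 + 8.2 + 11.4 − 4.4 + 16.5 + 15.3) / 7 = 4.3286%
Mean R_m = (-0.2 − 6.9 + 3.7 + 8.3 − 2.0 + 8.1 + 6.4) / 7 = 2.4857%
Σ(R_i − R̄_i)(R_m − R̄_m) = 403.2329  ⇒  Cov = 403.2329 / 6 = 67.2055
Σ(R_m − R̄_m)² = 197.5486  ⇒  Var(R_m) = 197.5486 / 6 = 32.9248
β = Cov / Var(R_m) = 67.2055 / 32.9248 = 2.0412
MRP = 11.05% − 4.07% = 6.98%
E(R) = R_f + β × MRP = 4.07% + 2.0412 × 6.98% = 18.32%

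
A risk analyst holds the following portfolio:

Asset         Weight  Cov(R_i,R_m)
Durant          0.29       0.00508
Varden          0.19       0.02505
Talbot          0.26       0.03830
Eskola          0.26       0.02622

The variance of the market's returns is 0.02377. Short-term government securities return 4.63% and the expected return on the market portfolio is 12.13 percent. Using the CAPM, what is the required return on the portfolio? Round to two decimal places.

β_Durant = 0.00508 / 0.02377 = 0.2137
β_Varden = 0.02505 / 0.02377 = 1.0538
β_Talbot = 0.03830 / 0.02377 = 1.6113
β_Eskola = 0.02622 / 0.02377 = 1.1031
β_P = Σ w_i β_i = 0.29×0.2137 + 0.19×1.0538 + 0.26×1.6113 + 0.26×1.1031 = 0.9679
MRP = 12.13% − 4.63% = 7.50%
E(R_P) = R_f + β_P × MRP = 4.63% + 0.9679 × 7.50% = 11.89%

11.89%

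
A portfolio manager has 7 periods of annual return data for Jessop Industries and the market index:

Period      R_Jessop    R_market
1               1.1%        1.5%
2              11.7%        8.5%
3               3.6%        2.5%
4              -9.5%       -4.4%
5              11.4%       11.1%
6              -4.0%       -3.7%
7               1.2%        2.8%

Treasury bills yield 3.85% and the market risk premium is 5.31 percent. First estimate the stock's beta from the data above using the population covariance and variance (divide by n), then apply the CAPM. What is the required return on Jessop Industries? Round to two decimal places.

Mean R_i = (1.1 + 11.7 + 3.6 − 9.5 + 11.4 − 4.0 + 1.2) / 7 = 2.2143%
Mean R_m = (1.5 + 8.5 + 2.5 − 4.4 + 11.1 − 3.7 + 2.8) / 7 = 2.6143%
Σ(R_i − R̄_i)(R_m − R̄_m) = 256.0786  ⇒  Cov = 256.0786 / 7 = 36.5827
Σ(R_m − R̄_m)² = 197.0086  ⇒  Var(R_m) = 197.0086 / 7 = 28.1441
β = Cov / Var(R_m) = 36.5827 / 28.1441 = 1.2998
E(R) = R_f + β × MRP = 3.85% + 1.2998 × 5.31% = 10.75%

10.75%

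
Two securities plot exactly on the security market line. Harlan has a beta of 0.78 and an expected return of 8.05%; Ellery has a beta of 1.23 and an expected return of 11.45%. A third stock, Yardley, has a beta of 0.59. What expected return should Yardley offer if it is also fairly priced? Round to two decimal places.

MRP (SML slope) = (11.45% − 8.05%) / (1.23 − 0.78) = 3.40% / 0.45 = 7.5556%
R_f (intercept) = 8.05% − 0.78 × 7.5556% = 2.1566%
E(R_Yardley) = R_f + β × MRP = 2.1566% + 0.59 × 7.5556% = 6.61%

6.61%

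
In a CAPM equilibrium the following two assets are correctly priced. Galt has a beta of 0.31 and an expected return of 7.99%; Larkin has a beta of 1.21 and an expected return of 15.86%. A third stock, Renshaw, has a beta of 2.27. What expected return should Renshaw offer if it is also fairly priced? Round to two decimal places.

MRP (SML slope) = (15.86% − 7.99%) / (1.21 − 0.31) = 7.87% / 0.90 = 8.7444%
R_f (intercept) = 7.99% − 0.31 × 8.7444% = 5.2792%
E(R_Renshaw) = R_f + β × MRP = 5.2792% + 2.27 × 8.7444% = 25.13%

25.13%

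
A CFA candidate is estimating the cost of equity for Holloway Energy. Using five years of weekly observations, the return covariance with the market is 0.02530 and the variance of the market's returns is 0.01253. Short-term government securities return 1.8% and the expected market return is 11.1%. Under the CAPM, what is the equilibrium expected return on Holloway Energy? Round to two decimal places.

β = Cov(R_i, R_m) / Var(R_m) = 0.02530 / 0.01253 = 2.0192
MRP = 11.1% − 1.8% = 9.30%
E(R) = R_f + β × MRP = 1.8% + 2.0192 × 9.3% = 20.58%

20.58%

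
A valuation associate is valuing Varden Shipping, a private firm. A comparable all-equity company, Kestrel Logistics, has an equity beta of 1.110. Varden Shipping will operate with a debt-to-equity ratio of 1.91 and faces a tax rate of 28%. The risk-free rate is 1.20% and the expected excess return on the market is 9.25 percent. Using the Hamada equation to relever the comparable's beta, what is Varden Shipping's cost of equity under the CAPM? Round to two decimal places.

β_L = β_U × [1 + (1 − t)(D/E)] = 1.110 × [1 + (1 − 0.28) × 1.91]
    = 1.110 × [1 + 0.72 × 1.91] = 1.110 × 2.3752 = 2.6365
E(R) = R_f + β_L × MRP = 1.20% + 2.6365 × 9.25% = 25.59%

25.59%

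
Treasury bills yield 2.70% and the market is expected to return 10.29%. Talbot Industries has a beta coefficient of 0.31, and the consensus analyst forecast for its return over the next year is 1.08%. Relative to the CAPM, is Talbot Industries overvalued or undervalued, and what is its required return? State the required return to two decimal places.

MRP = 10.29% − 2.70% = 7.59%
Required return = R_f + β·MRP = 2.70% + 0.31 × 7.59% = 5.05%
Forecast 1.08% < required 5.05% → the stock plots below the SML → overvalued.

Overvalued; required return 5.05%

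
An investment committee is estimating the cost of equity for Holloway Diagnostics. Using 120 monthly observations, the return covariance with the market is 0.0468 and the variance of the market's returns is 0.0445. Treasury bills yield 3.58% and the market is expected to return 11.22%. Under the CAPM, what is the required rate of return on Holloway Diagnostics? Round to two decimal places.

11.61%

β = Cov(R_i, R_m) / Var(R_m) = 0.0468 / 0.0445 = 1.0517
MRP = 11.22% − 3.58% = 7.64%
E(R) = R_f + β × MRP = 3.58% + 1.0517 × 7.64% = 11.61%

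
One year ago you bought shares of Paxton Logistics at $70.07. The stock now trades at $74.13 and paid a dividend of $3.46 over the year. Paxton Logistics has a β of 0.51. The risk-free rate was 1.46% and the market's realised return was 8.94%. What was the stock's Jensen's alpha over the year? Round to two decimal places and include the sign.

Realised HPR = (P1 + D1 − P0) / P0 = (74.13 + 3.46 − 70.07) / 70.07 = 7.52 / 70.07 = 10.7321%
MRP = 8.94% − 1.46% = 7.48%
CAPM required = R_f + β·MRP = 1.46% + 0.51 × 7.48% = 5.2748%
α = realised − required = 10.7321% − 5.2748% = +5.46%

+5.46%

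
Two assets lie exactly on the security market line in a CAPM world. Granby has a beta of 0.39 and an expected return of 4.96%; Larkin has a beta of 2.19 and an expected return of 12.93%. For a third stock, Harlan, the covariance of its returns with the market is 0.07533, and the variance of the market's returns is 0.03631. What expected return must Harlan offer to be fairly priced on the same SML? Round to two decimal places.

MRP = (12.93% − 4.96%) / (2.19 − 0.39) = 4.4278%
R_f = 4.96% − 0.39 × 4.4278% = 3.2332%
β_Harlan = Cov / Var(R_m) = 0.07533 / 0.03631 = 2.0746
E(R_Harlan) = R_f + β × MRP = 3.2332% + 2.0746 × 4.4278% = 12.42%

12.42%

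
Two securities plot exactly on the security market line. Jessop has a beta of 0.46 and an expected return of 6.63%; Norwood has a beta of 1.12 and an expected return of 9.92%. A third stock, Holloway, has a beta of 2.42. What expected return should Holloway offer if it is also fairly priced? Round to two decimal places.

MRP (SML slope) = (9.92% − 6.63%) / (1.12 − 0.46) = 3.29% / 0.66 = 4.9848%
R_f (intercept) = 6.63% − 0.46 × 4.9848% = 4.3370%
E(R_Holloway) = R_f + β × MRP = 4.3370% + 2.42 × 4.9848% = 16.40%

16.40%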